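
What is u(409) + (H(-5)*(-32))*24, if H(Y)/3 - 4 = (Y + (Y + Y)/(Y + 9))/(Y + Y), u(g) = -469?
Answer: -11413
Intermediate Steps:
H(Y) = 12 + 3*(Y + 2*Y/(9 + Y))/(2*Y) (H(Y) = 12 + 3*((Y + (Y + Y)/(Y + 9))/(Y + Y)) = 12 + 3*((Y + (2*Y)/(9 + Y))/((2*Y))) = 12 + 3*((Y + 2*Y/(9 + Y))*(1/(2*Y))) = 12 + 3*((Y + 2*Y/(9 + Y))/(2*Y)) = 12 + 3*(Y + 2*Y/(9 + Y))/(2*Y))
u(409) + (H(-5)*(-32))*24 = -469 + ((3*(83 + 9*(-5))/(2*(9 - 5)))*(-32))*24 = -469 + (((3/2)*(83 - 45)/4)*(-32))*24 = -469 + (((3/2)*(¼)*38)*(-32))*24 = -469 + ((57/4)*(-32))*24 = -469 - 456*24 = -469 - 10944 = -11413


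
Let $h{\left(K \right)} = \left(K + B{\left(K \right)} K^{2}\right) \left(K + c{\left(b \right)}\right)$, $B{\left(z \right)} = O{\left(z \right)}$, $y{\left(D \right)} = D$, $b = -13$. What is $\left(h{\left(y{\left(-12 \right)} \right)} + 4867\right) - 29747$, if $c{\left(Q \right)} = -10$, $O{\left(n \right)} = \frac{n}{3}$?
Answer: $-11944$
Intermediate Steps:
$O{\left(n \right)} = \frac{n}{3}$ ($O{\left(n \right)} = n \frac{1}{3} = \frac{n}{3}$)
$B{\left(z \right)} = \frac{z}{3}$
$h{\left(K \right)} = \left(-10 + K\right) \left(K + \frac{K^{3}}{3}\right)$ ($h{\left(K \right)} = \left(K + \frac{K}{3} K^{2}\right) \left(K - 10\right) = \left(K + \frac{K^{3}}{3}\right) \left(-10 + K\right) = \left(-10 + K\right) \left(K + \frac{K^{3}}{3}\right)$)
$\left(h{\left(y{\left(-12 \right)} \right)} + 4867\right) - 29747 = \left(\frac{1}{3} \left(-12\right) \left(-30 + \left(-12\right)^{3} - 10 \left(-12\right)^{2} + 3 \left(-12\right)\right) + 4867\right) - 29747 = \left(\frac{1}{3} \left(-12\right) \left(-30 - 1728 - 1440 - 36\right) + 4867\right) - 29747 = \left(\frac{1}{3} \left(-12\right) \left(-3234\right) + 4867\right) - 29747 = \left(12936 + 4867\right) - 29747 = 17803 - 29747 = -11944$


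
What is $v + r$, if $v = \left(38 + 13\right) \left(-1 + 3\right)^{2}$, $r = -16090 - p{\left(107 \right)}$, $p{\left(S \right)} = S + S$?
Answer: $-16100$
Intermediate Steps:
$p{\left(S \right)} = 2 S$
$r = -16304$ ($r = -16090 - 2 \cdot 107 = -16090 - 214 = -16304$)
$v = 204$ ($v = 51 \cdot 2^{2} = 51 \cdot 4 = 204$)
$v + r = 204 - 16304 = -16100$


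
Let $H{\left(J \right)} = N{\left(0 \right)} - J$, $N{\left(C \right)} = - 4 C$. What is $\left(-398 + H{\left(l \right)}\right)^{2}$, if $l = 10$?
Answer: $166464$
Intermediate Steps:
$H{\left(J \right)} = - J$ ($H{\left(J \right)} = \left(-4\right) 0 - J = 0 - J = - J$)
$\left(-398 + H{\left(l \right)}\right)^{2} = \left(-398 - 10\right)^{2} = \left(-408\right)^{2} = 166464$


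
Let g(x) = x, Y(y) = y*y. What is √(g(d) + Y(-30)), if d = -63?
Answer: 3*√93 ≈ 28.931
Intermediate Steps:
Y(y) = y²
√(g(d) + Y(-30)) = √(-63 + (-30)²) = √(-63 + 900) = √837 = 3*√93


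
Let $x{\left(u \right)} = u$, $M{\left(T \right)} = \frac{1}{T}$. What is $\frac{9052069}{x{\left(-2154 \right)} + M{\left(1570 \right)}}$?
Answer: $- \frac{14211748330}{3381779} \approx -4202.4$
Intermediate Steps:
$\frac{9052069}{x{\left(-2154 \right)} + M{\left(1570 \right)}} = \frac{9052069}{-2154 + \frac{1}{1570}} = \frac{9052069}{- \frac{3381779}{1570}} = 9052069 \left(- \frac{1570}{3381779}\right) = - \frac{14211748330}{3381779}$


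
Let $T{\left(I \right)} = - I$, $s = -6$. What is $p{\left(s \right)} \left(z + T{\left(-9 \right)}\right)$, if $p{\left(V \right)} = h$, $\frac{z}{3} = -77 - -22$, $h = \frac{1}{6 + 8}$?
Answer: $- \frac{78}{7} \approx -11.143$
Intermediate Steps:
$h = \frac{1}{14} \approx 0.071429$
$z = -165$ ($z = 3 \left(-77 - -22\right) = 3 \left(-77 + 22\right) = 3 \left(-55\right) = -165$)
$p{\left(V \right)} = \frac{1}{14}$
$p{\left(s \right)} \left(z + T{\left(-9 \right)}\right) = \frac{-165 - -9}{14} = \frac{-165 + 9}{14} = \frac{1}{14} \left(-156\right) = - \frac{78}{7}$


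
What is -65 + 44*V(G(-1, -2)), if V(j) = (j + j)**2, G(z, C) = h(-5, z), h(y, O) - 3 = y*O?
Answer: 11199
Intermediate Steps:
h(y, O) = 3 + O*y (h(y, O) = 3 + y*O = 3 + O*y)
G(z, C) = 3 - 5*z (G(z, C) = 3 + z*(-5) = 3 - 5*z)
V(j) = 4*j**2 (V(j) = (2*j)**2 = 4*j**2)
-65 + 44*V(G(-1, -2)) = -65 + 44*(4*(3 - 5*(-1))**2) = -65 + 44*(4*(3 + 5)**2) = -65 + 44*(4*8**2) = -65 + 44*(4*64) = -65 + 44*256 = -65 + 11264 = 11199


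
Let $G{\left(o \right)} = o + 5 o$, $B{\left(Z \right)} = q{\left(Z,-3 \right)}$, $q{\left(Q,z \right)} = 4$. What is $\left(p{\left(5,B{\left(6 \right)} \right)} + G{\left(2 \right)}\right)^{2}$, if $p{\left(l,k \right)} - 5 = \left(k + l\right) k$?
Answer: $2809$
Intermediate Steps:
$B{\left(Z \right)} = 4$
$p{\left(l,k \right)} = 5 + k \left(k + l\right)$ ($p{\left(l,k \right)} = 5 + \left(k + l\right) k = 5 + k \left(k + l\right)$)
$G{\left(o \right)} = 6 o$
$\left(p{\left(5,B{\left(6 \right)} \right)} + G{\left(2 \right)}\right)^{2} = \left(\left(5 + 4^{2} + 4 \cdot 5\right) + 6 \cdot 2\right)^{2} = \left(\left(5 + 16 + 20\right) + 12\right)^{2} = \left(41 + 12\right)^{2} = 53^{2} = 2809$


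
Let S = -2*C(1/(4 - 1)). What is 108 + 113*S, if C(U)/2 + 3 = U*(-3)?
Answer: 1916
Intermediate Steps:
C(U) = -6 - 6*U (C(U) = -6 + 2*(U*(-3)) = -6 + 2*(-3*U) = -6 - 6*U)
S = 16 (S = -2*(-6 - 6/(4 - 1)) = -2*(-6 - 6/3) = -2*(-6 - 6*1/3) = -2*(-6 - 2) = -2*(-8) = 16)
108 + 113*S = 108 + 113*16 = 108 + 1808 = 1916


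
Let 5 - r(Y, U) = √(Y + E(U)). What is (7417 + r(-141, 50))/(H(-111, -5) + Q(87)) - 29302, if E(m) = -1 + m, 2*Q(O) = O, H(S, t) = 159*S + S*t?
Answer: -333080782/11367 + 4*I*√23/34101 ≈ -29302.0 + 0.00056254*I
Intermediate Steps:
Q(O) = O/2
r(Y, U) = 5 - √(-1 + U + Y) (r(Y, U) = 5 - √(Y + (-1 + U)) = 5 - √(-1 + U + Y))
(7417 + r(-141, 50))/(H(-111, -5) + Q(87)) - 29302 = (7417 + (5 - √(-1 + 50 - 141)))/(-111*(159 - 5) + (½)*87) - 29302 = (7417 + (5 - √(-92)))/(-111*154 + 87/2) - 29302 = (7417 + (5 - 2*I*√23))/(-17094 + 87/2) - 29302 = (7417 + (5 - 2*I*√23))/(-34101/2) - 29302 = (7422 - 2*I*√23)*(-2/34101) - 29302 = (-4948/11367 + 4*I*√23/34101) - 29302 = -333080782/11367 + 4*I*√23/34101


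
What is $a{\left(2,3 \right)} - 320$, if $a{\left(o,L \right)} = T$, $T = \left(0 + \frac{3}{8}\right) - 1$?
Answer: $- \frac{2565}{8} \approx -320.63$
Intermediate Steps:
$T = - \frac{5}{8}$ ($T = \left(0 + 3 \cdot \frac{1}{8}\right) - 1 = \left(0 + \frac{3}{8}\right) - 1 = \frac{3}{8} - 1 = - \frac{5}{8} \approx -0.625$)
$a{\left(o,L \right)} = - \frac{5}{8}$
$a{\left(2,3 \right)} - 320 = - \frac{5}{8} - 320 = - \frac{2565}{8}$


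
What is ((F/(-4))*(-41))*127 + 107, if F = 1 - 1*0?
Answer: 5635/4 ≈ 1408.8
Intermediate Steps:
F = 1 (F = 1 + 0 = 1)
((F/(-4))*(-41))*127 + 107 = ((1/(-4))*(-41))*127 + 107 = ((1*(-¼))*(-41))*127 + 107 = -¼*(-41)*127 + 107 = (41/4)*127 + 107 = 5207/4 + 107 = 5635/4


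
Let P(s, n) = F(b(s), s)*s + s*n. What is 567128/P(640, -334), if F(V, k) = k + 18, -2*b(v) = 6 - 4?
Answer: 70891/25920 ≈ 2.7350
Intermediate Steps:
b(v) = -1 (b(v) = -(6 - 4)/2 = -1/2*2 = -1)
F(V, k) = 18 + k
P(s, n) = n*s + s*(18 + s) (P(s, n) = (18 + s)*s + s*n = s*(18 + s) + n*s = n*s + s*(18 + s))
567128/P(640, -334) = 567128/((640*(18 - 334 + 640))) = 567128/((640*324)) = 567128/207360 = 567128*(1/207360) = 70891/25920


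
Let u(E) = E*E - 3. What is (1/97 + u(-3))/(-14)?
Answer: -583/1358 ≈ -0.42931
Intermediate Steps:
u(E) = -3 + E² (u(E) = E² - 3 = -3 + E²)
(1/97 + u(-3))/(-14) = (1/97 + (-3 + (-3)²))/(-14) = -(1/97 + (-3 + 9))/14 = -(1/97 + 6)/14 = -1/14*583/97 = -583/1358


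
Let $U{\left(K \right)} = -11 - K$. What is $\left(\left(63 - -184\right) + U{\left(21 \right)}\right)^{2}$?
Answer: $46225$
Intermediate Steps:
$\left(\left(63 - -184\right) + U{\left(21 \right)}\right)^{2} = \left(\left(63 - -184\right) - 32\right)^{2} = \left(\left(63 + 184\right) - 32\right)^{2} = \left(247 - 32\right)^{2} = 215^{2} = 46225$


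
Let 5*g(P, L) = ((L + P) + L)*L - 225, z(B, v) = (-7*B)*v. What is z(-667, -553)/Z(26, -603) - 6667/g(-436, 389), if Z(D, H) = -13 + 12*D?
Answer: -14909887922/1726569 ≈ -8635.6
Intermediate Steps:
z(B, v) = -7*B*v
g(P, L) = -45 + L*(P + 2*L)/5 (g(P, L) = (((L + P) + L)*L - 225)/5 = ((P + 2*L)*L - 225)/5 = (L*(P + 2*L) - 225)/5 = (-225 + L*(P + 2*L))/5 = -45 + L*(P + 2*L)/5)
z(-667, -553)/Z(26, -603) - 6667/g(-436, 389) = (-7*(-667)*(-553))/(-13 + 12*26) - 6667/(-45 + (⅖)*389² + (⅕)*389*(-436)) = -2581957/(-13 + 312) - 6667/(-45 + (⅖)*151321 - 169604/5) = -2581957/299 - 6667/(-45 + 302642/5 - 169604/5) = -2581957*1/299 - 6667/132813/5 = -112259/13 - 6667*5/132813 = -112259/13 - 33335/132813 = -14909887922/1726569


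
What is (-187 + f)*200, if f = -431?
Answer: -123600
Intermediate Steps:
(-187 + f)*200 = (-187 - 431)*200 = -618*200 = -123600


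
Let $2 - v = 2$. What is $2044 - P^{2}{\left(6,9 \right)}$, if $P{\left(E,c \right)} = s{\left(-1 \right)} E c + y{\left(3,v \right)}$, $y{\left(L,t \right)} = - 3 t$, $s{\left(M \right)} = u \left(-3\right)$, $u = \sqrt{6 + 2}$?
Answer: $-207908$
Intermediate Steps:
$v = 0$ ($v = 2 - 2 = 0$)
$u = 2 \sqrt{2}$ ($u = \sqrt{8} = 2 \sqrt{2} \approx 2.8284$)
$s{\left(M \right)} = - 6 \sqrt{2}$ ($s{\left(M \right)} = 2 \sqrt{2} \left(-3\right) = - 6 \sqrt{2}$)
$P{\left(E,c \right)} = - 6 E c \sqrt{2}$ ($P{\left(E,c \right)} = - 6 \sqrt{2} E c - 0 = - 6 E \sqrt{2} c + 0 = - 6 E c \sqrt{2} + 0 = - 6 E c \sqrt{2}$)
$2044 - P^{2}{\left(6,9 \right)} = 2044 - \left(\left(-6\right) 6 \cdot 9 \sqrt{2}\right)^{2} = 2044 - \left(- 324 \sqrt{2}\right)^{2} = 2044 - 209952 = -207908$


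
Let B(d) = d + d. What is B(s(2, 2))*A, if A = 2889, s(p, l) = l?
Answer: 11556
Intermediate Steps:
B(d) = 2*d
B(s(2, 2))*A = (2*2)*2889 = 4*2889 = 11556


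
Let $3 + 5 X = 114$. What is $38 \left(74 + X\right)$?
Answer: $\frac{18278}{5} \approx 3655.6$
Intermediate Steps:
$X = \frac{111}{5}$ ($X = - \frac{3}{5} + \frac{1}{5} \cdot 114 = - \frac{3}{5} + \frac{114}{5} = \frac{111}{5} \approx 22.2$)
$38 \left(74 + X\right) = 38 \left(74 + \frac{111}{5}\right) = 38 \cdot \frac{481}{5} = \frac{18278}{5}$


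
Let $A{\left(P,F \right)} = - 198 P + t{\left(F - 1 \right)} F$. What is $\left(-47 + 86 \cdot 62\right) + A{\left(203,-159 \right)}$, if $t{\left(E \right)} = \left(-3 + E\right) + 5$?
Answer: $-9787$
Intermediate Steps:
$t{\left(E \right)} = 2 + E$
$A{\left(P,F \right)} = - 198 P + F \left(1 + F\right)$ ($A{\left(P,F \right)} = - 198 P + \left(2 + \left(F - 1\right)\right) F = - 198 P + \left(2 + \left(-1 + F\right)\right) F = - 198 P + \left(1 + F\right) F = - 198 P + F \left(1 + F\right)$)
$\left(-47 + 86 \cdot 62\right) + A{\left(203,-159 \right)} = \left(-47 + 86 \cdot 62\right) - \left(40194 + 159 \left(1 - 159\right)\right) = \left(-47 + 5332\right) - 15072 = 5285 + \left(-40194 + 25122\right) = 5285 - 15072 = -9787$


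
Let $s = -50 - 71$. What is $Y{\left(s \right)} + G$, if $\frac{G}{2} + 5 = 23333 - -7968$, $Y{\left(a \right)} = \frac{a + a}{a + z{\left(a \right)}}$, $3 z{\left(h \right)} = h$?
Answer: $\frac{125187}{2} \approx 62594.0$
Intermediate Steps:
$z{\left(h \right)} = \frac{h}{3}$
$s = -121$
$Y{\left(a \right)} = \frac{3}{2}$ ($Y{\left(a \right)} = \frac{a + a}{a + \frac{a}{3}} = \frac{2 a}{\frac{4}{3} a} = 2 a \frac{3}{4 a} = \frac{3}{2}$)
$G = 62592$ ($G = -10 + 2 \left(23333 - -7968\right) = -10 + 2 \left(23333 + 7968\right) = -10 + 2 \cdot 31301 = -10 + 62602 = 62592$)
$Y{\left(s \right)} + G = \frac{3}{2} + 62592 = \frac{125187}{2}$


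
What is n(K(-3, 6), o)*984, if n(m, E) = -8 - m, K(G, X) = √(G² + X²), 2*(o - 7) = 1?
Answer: -7872 - 2952*√5 ≈ -14473.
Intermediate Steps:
o = 15/2 (o = 7 + (½)*1 = 7 + ½ = 15/2 ≈ 7.5000)
n(K(-3, 6), o)*984 = (-8 - √((-3)² + 6²))*984 = (-8 - √(9 + 36))*984 = (-8 - √45)*984 = (-8 - 3*√5)*984 = -7872 - 2952*√5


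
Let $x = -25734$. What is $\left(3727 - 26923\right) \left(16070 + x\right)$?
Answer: $224166144$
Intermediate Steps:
$\left(3727 - 26923\right) \left(16070 + x\right) = \left(3727 - 26923\right) \left(16070 - 25734\right) = \left(-23196\right) \left(-9664\right) = 224166144$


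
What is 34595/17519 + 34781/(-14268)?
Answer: -115726879/249961092 ≈ -0.46298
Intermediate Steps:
34595/17519 + 34781/(-14268) = 34595*(1/17519) + 34781*(-1/14268) = 34595/17519 - 34781/14268 = -115726879/249961092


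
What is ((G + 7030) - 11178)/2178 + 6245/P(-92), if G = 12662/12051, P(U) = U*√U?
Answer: -1922111/1009503 + 6245*I*√23/4232 ≈ -1.904 + 7.077*I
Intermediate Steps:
P(U) = U^(3/2)
G = 974/927 (G = 12662*(1/12051) = 974/927 ≈ 1.0507)
((G + 7030) - 11178)/2178 + 6245/P(-92) = ((974/927 + 7030) - 11178)/2178 + 6245/((-92)^(3/2)) = (6517784/927 - 11178)*(1/2178) + 6245/((-184*I*√23)) = -3844222/927*1/2178 + 6245*(I*√23/4232) = -1922111/1009503 + 6245*I*√23/4232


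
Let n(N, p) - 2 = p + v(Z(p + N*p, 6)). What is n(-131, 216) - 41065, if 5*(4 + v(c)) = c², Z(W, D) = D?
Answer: -204219/5 ≈ -40844.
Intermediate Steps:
v(c) = -4 + c²/5
n(N, p) = 26/5 + p (n(N, p) = 2 + (p + (-4 + (⅕)*6²)) = 2 + (p + (-4 + (⅕)*36)) = 2 + (p + (-4 + 36/5)) = 2 + (p + 16/5) = 2 + (16/5 + p) = 26/5 + p)
n(-131, 216) - 41065 = (26/5 + 216) - 41065 = 1106/5 - 41065 = -204219/5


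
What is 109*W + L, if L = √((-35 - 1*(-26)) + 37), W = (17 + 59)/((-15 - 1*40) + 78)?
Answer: 8284/23 + 2*√7 ≈ 365.47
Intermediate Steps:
W = 76/23 (W = 76/((-15 - 40) + 78) = 76/(-55 + 78) = 76/23 ≈ 3.3043)
L = 2*√7 (L = √((-35 + 26) + 37) = √(-9 + 37) = √28 = 2*√7 ≈ 5.2915)
109*W + L = 109*(76/23) + 2*√7 = 8284/23 + 2*√7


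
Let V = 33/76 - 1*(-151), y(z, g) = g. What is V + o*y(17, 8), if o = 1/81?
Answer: 932837/6156 ≈ 151.53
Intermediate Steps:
V = 11509/76 (V = 33*(1/76) + 151 = 33/76 + 151 = 11509/76 ≈ 151.43)
o = 1/81 (o = 1*(1/81) = 1/81 ≈ 0.012346)
V + o*y(17, 8) = 11509/76 + (1/81)*8 = 11509/76 + 8/81 = 932837/6156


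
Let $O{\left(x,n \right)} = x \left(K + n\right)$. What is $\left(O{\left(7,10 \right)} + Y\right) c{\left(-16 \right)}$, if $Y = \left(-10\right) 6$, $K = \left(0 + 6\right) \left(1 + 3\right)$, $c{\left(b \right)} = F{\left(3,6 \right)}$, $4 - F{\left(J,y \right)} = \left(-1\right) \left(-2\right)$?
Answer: $356$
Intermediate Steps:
$F{\left(J,y \right)} = 2$ ($F{\left(J,y \right)} = 4 - \left(-1\right) \left(-2\right) = 4 - 2 = 2$)
$c{\left(b \right)} = 2$
$K = 24$ ($K = 6 \cdot 4 = 24$)
$Y = -60$
$O{\left(x,n \right)} = x \left(24 + n\right)$
$\left(O{\left(7,10 \right)} + Y\right) c{\left(-16 \right)} = \left(7 \left(24 + 10\right) - 60\right) 2 = \left(7 \cdot 34 - 60\right) 2 = \left(238 - 60\right) 2 = 178 \cdot 2 = 356$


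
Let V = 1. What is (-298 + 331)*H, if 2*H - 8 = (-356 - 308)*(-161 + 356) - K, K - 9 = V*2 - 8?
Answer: -4272675/2 ≈ -2.1363e+6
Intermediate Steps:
K = 3 (K = 9 + (1*2 - 8) = 9 + (2 - 8) = 9 - 6 = 3)
H = -129475/2 (H = 4 + ((-356 - 308)*(-161 + 356) - 1*3)/2 = 4 + (-664*195 - 3)/2 = 4 + (-129480 - 3)/2 = 4 + (½)*(-129483) = 4 - 129483/2 = -129475/2 ≈ -64738.)
(-298 + 331)*H = (-298 + 331)*(-129475/2) = 33*(-129475/2) = -4272675/2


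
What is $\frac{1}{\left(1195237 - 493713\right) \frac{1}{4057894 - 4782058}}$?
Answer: $- \frac{181041}{175381} \approx -1.0323$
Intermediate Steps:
$\frac{1}{\left(1195237 - 493713\right) \frac{1}{4057894 - 4782058}} = \frac{1}{\left(1195237 - 493713\right) \frac{1}{-724164}} = \frac{1}{701524 \left(- \frac{1}{724164}\right)} = \frac{1}{- \frac{175381}{181041}} = - \frac{181041}{175381}$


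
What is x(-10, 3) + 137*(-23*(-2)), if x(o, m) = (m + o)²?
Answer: 6351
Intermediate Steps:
x(-10, 3) + 137*(-23*(-2)) = (3 - 10)² + 137*(-23*(-2)) = (-7)² + 137*46 = 49 + 6302 = 6351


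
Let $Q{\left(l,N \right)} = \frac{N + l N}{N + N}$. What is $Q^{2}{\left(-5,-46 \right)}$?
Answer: $4$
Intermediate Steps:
$Q{\left(l,N \right)} = \frac{N + N l}{2 N}$
$Q^{2}{\left(-5,-46 \right)} = \left(\frac{1}{2} + \frac{1}{2} \left(-5\right)\right)^{2} = \left(\frac{1}{2} - \frac{5}{2}\right)^{2} = \left(-2\right)^{2} = 4$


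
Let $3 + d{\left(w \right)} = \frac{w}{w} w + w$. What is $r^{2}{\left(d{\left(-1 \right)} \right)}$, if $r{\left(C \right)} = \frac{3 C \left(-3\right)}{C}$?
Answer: $81$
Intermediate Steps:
$d{\left(w \right)} = -3 + 2 w$ ($d{\left(w \right)} = -3 + \left(\frac{w}{w} w + w\right) = -3 + \left(1 w + w\right) = -3 + \left(w + w\right) = -3 + 2 w$)
$r{\left(C \right)} = -9$ ($r{\left(C \right)} = \frac{\left(-9\right) C}{C} = -9$)
$r^{2}{\left(d{\left(-1 \right)} \right)} = \left(-9\right)^{2} = 81$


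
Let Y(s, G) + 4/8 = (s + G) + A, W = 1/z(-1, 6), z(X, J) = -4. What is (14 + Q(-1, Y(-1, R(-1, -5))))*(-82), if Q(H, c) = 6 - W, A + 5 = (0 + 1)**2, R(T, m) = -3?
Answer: -3321/2 ≈ -1660.5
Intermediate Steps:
W = -1/4 (W = 1/(-4) = -1/4 ≈ -0.25000)
A = -4 (A = -5 + (0 + 1)**2 = -5 + 1**2 = -5 + 1 = -4)
Y(s, G) = -9/2 + G + s (Y(s, G) = -1/2 + ((s + G) - 4) = -1/2 + ((G + s) - 4) = -1/2 + (-4 + G + s) = -9/2 + G + s)
Q(H, c) = 25/4 (Q(H, c) = 6 - 1*(-1/4) = 6 + 1/4 = 25/4)
(14 + Q(-1, Y(-1, R(-1, -5))))*(-82) = (14 + 25/4)*(-82) = (81/4)*(-82) = -3321/2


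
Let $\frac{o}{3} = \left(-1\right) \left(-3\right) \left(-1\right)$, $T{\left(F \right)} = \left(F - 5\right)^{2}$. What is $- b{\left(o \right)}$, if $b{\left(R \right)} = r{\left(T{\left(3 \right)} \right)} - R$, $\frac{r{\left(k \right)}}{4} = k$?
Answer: $-25$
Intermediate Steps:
$T{\left(F \right)} = \left(-5 + F\right)^{2}$
$r{\left(k \right)} = 4 k$
$o = -9$ ($o = 3 \left(-1\right) \left(-3\right) \left(-1\right) = 3 \cdot 3 \left(-1\right) = 3 \left(-3\right) = -9$)
$b{\left(R \right)} = 16 - R$ ($b{\left(R \right)} = 4 \left(-5 + 3\right)^{2} - R = 4 \left(-2\right)^{2} - R = 4 \cdot 4 - R = 16 - R$)
$- b{\left(o \right)} = - (16 - -9) = - (16 + 9) = \left(-1\right) 25 = -25$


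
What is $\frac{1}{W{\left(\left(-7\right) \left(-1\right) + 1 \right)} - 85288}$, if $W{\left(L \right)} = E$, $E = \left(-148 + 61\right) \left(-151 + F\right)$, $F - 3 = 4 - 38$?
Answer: $- \frac{1}{69454} \approx -1.4398 \cdot 10^{-5}$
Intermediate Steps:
$F = -31$ ($F = 3 + \left(4 - 38\right) = 3 - 34 = -31$)
$E = 15834$ ($E = \left(-148 + 61\right) \left(-151 - 31\right) = \left(-87\right) \left(-182\right) = 15834$)
$W{\left(L \right)} = 15834$
$\frac{1}{W{\left(\left(-7\right) \left(-1\right) + 1 \right)} - 85288} = \frac{1}{15834 - 85288} = \frac{1}{-69454} = - \frac{1}{69454}$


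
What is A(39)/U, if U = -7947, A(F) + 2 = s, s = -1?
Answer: 1/2649 ≈ 0.00037750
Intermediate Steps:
A(F) = -3 (A(F) = -2 - 1 = -3)
A(39)/U = -3/(-7947) = -3*(-1/7947) = 1/2649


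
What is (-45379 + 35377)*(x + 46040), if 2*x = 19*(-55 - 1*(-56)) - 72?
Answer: -460227027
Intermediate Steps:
x = -53/2 (x = (19*(-55 - 1*(-56)) - 72)/2 = (19*(-55 + 56) - 72)/2 = (19*1 - 72)/2 = (19 - 72)/2 = (½)*(-53) = -53/2 ≈ -26.500)
(-45379 + 35377)*(x + 46040) = (-45379 + 35377)*(-53/2 + 46040) = -10002*92027/2 = -460227027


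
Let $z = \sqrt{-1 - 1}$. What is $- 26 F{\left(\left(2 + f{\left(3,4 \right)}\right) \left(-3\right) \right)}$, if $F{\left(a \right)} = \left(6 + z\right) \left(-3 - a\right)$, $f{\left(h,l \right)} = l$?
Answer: $-2340 - 390 i \sqrt{2} \approx -2340.0 - 551.54 i$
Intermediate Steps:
$z = i \sqrt{2}$ ($z = \sqrt{-2} = i \sqrt{2} \approx 1.4142 i$)
$F{\left(a \right)} = \left(-3 - a\right) \left(6 + i \sqrt{2}\right)$ ($F{\left(a \right)} = \left(6 + i \sqrt{2}\right) \left(-3 - a\right) = \left(-3 - a\right) \left(6 + i \sqrt{2}\right)$)
$- 26 F{\left(\left(2 + f{\left(3,4 \right)}\right) \left(-3\right) \right)} = - 26 \left(-18 - 6 \left(2 + 4\right) \left(-3\right) - 3 i \sqrt{2} - i \left(2 + 4\right) \left(-3\right) \sqrt{2}\right) = - 26 \left(-18 - 6 \cdot 6 \left(-3\right) - 3 i \sqrt{2} - i 6 \left(-3\right) \sqrt{2}\right) = - 26 \left(-18 - -108 - 3 i \sqrt{2} - i \left(-18\right) \sqrt{2}\right) = - 26 \left(-18 + 108 - 3 i \sqrt{2} + 18 i \sqrt{2}\right) = - 26 \left(90 + 15 i \sqrt{2}\right) = -2340 - 390 i \sqrt{2}$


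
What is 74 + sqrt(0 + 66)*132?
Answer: 74 + 132*sqrt(66) ≈ 1146.4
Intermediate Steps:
74 + sqrt(0 + 66)*132 = 74 + sqrt(66)*132 = 74 + 132*sqrt(66)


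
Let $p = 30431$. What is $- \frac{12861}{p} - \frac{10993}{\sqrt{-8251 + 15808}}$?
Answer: $- \frac{12861}{30431} - \frac{10993 \sqrt{7557}}{7557} \approx -126.88$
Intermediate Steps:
$- \frac{12861}{p} - \frac{10993}{\sqrt{-8251 + 15808}} = - \frac{12861}{30431} - \frac{10993}{\sqrt{-8251 + 15808}} = \left(-12861\right) \frac{1}{30431} - \frac{10993}{\sqrt{7557}} = - \frac{12861}{30431} - 10993 \frac{\sqrt{7557}}{7557} = - \frac{12861}{30431} - \frac{10993 \sqrt{7557}}{7557}$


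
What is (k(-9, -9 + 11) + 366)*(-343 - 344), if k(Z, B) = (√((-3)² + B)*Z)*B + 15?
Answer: -261747 + 12366*√11 ≈ -2.2073e+5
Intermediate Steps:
k(Z, B) = 15 + B*Z*√(9 + B) (k(Z, B) = (√(9 + B)*Z)*B + 15 = (Z*√(9 + B))*B + 15 = B*Z*√(9 + B) + 15 = 15 + B*Z*√(9 + B))
(k(-9, -9 + 11) + 366)*(-343 - 344) = ((15 + (-9 + 11)*(-9)*√(9 + (-9 + 11))) + 366)*(-343 - 344) = ((15 + 2*(-9)*√(9 + 2)) + 366)*(-687) = ((15 + 2*(-9)*√11) + 366)*(-687) = ((15 - 18*√11) + 366)*(-687) = (381 - 18*√11)*(-687) = -261747 + 12366*√11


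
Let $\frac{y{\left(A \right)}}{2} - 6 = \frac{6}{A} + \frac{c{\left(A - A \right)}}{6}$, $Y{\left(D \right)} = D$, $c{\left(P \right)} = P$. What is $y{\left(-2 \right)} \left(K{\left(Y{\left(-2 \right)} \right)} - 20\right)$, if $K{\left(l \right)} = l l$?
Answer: $-96$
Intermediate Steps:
$y{\left(A \right)} = 12 + \frac{12}{A}$ ($y{\left(A \right)} = 12 + 2 \left(\frac{6}{A} + \frac{A - A}{6}\right) = 12 + 2 \left(\frac{6}{A} + 0 \cdot \frac{1}{6}\right) = 12 + 2 \left(\frac{6}{A} + 0\right) = 12 + 2 \frac{6}{A} = 12 + \frac{12}{A}$)
$K{\left(l \right)} = l^{2}$
$y{\left(-2 \right)} \left(K{\left(Y{\left(-2 \right)} \right)} - 20\right) = \left(12 + \frac{12}{-2}\right) \left(\left(-2\right)^{2} - 20\right) = \left(12 + 12 \left(- \frac{1}{2}\right)\right) \left(4 - 20\right) = \left(12 - 6\right) \left(-16\right) = 6 \left(-16\right) = -96$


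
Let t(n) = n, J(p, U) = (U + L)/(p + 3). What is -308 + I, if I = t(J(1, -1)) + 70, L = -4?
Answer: -957/4 ≈ -239.25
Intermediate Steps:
J(p, U) = (-4 + U)/(3 + p) (J(p, U) = (U - 4)/(p + 3) = (-4 + U)/(3 + p))
I = 275/4 (I = (-4 - 1)/(3 + 1) + 70 = -5/4 + 70 = 275/4 ≈ 68.750)
-308 + I = -308 + 275/4 = -957/4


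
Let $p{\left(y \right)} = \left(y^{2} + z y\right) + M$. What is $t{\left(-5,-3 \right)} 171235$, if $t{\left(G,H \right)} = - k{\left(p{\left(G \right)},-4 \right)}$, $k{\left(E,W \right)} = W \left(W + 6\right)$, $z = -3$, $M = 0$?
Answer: $1369880$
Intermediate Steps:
$p{\left(y \right)} = y^{2} - 3 y$ ($p{\left(y \right)} = \left(y^{2} - 3 y\right) + 0 = y^{2} - 3 y$)
$k{\left(E,W \right)} = W \left(6 + W\right)$
$t{\left(G,H \right)} = 8$ ($t{\left(G,H \right)} = - \left(-4\right) \left(6 - 4\right) = - \left(-4\right) 2 = \left(-1\right) \left(-8\right) = 8$)
$t{\left(-5,-3 \right)} 171235 = 8 \cdot 171235 = 1369880$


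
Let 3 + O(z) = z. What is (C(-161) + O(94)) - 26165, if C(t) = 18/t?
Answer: -4197932/161 ≈ -26074.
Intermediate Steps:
O(z) = -3 + z
(C(-161) + O(94)) - 26165 = (18/(-161) + (-3 + 94)) - 26165 = (18*(-1/161) + 91) - 26165 = (-18/161 + 91) - 26165 = 14633/161 - 26165 = -4197932/161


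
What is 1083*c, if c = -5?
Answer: -5415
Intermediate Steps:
1083*c = 1083*(-5) = -5415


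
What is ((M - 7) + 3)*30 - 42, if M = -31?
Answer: -1092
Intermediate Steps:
((M - 7) + 3)*30 - 42 = ((-31 - 7) + 3)*30 - 42 = (-38 + 3)*30 - 42 = -35*30 - 42 = -1050 - 42 = -1092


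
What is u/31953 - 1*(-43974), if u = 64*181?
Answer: 1405112806/31953 ≈ 43974.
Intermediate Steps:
u = 11584
u/31953 - 1*(-43974) = 11584/31953 - 1*(-43974) = 11584*(1/31953) + 43974 = 11584/31953 + 43974 = 1405112806/31953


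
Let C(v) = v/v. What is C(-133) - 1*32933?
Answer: -32932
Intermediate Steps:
C(v) = 1
C(-133) - 1*32933 = 1 - 1*32933 = 1 - 32933 = -32932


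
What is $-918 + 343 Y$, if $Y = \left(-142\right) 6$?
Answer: $-293154$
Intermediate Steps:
$Y = -852$
$-918 + 343 Y = -918 + 343 \left(-852\right) = -918 - 292236 = -293154$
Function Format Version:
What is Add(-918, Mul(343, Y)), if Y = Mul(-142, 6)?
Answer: -293154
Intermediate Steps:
Y = -852
Add(-918, Mul(343, Y)) = Add(-918, Mul(343, -852)) = Add(-918, -292236) = -293154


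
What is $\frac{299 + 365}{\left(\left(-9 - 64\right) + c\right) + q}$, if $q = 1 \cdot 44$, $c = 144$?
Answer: $\frac{664}{115} \approx 5.7739$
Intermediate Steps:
$q = 44$
$\frac{299 + 365}{\left(\left(-9 - 64\right) + c\right) + q} = \frac{299 + 365}{\left(\left(-9 - 64\right) + 144\right) + 44} = \frac{664}{\left(-73 + 144\right) + 44} = \frac{664}{71 + 44} = \frac{664}{115}$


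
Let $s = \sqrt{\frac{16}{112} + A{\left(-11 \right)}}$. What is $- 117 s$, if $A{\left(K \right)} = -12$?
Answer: $- \frac{117 i \sqrt{581}}{7} \approx - 402.88 i$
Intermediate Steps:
$s = \frac{i \sqrt{581}}{7}$ ($s = \sqrt{\frac{16}{112} - 12} = \sqrt{16 \cdot \frac{1}{112} - 12} = \sqrt{\frac{1}{7} - 12} = \sqrt{- \frac{83}{7}} = \frac{i \sqrt{581}}{7} \approx 3.4434 i$)
$- 117 s = - 117 \frac{i \sqrt{581}}{7} = - \frac{117 i \sqrt{581}}{7}$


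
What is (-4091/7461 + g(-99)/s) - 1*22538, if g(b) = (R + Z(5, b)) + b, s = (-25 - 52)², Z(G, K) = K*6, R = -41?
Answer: -997026762635/44236269 ≈ -22539.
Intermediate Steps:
Z(G, K) = 6*K
s = 5929 (s = (-77)² = 5929)
g(b) = -41 + 7*b (g(b) = (-41 + 6*b) + b = -41 + 7*b)
(-4091/7461 + g(-99)/s) - 1*22538 = (-4091/7461 + (-41 + 7*(-99))/5929) - 1*22538 = (-4091*1/7461 + (-41 - 693)*(1/5929)) - 22538 = (-4091/7461 - 734*1/5929) - 22538 = (-4091/7461 - 734/5929) - 22538 = -29731913/44236269 - 22538 = -997026762635/44236269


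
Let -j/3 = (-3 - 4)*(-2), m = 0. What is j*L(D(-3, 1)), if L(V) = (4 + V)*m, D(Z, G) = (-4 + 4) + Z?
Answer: 0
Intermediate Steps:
D(Z, G) = Z (D(Z, G) = 0 + Z = Z)
j = -42 (j = -3*(-3 - 4)*(-2) = -(-21)*(-2) = -3*14 = -42)
L(V) = 0 (L(V) = (4 + V)*0 = 0)
j*L(D(-3, 1)) = -42*0 = 0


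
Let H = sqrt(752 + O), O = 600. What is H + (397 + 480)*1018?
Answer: 892786 + 26*sqrt(2) ≈ 8.9282e+5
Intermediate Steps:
H = 26*sqrt(2) (H = sqrt(752 + 600) = sqrt(1352) = 26*sqrt(2) ≈ 36.770)
H + (397 + 480)*1018 = 26*sqrt(2) + (397 + 480)*1018 = 26*sqrt(2) + 877*1018 = 26*sqrt(2) + 892786 = 892786 + 26*sqrt(2)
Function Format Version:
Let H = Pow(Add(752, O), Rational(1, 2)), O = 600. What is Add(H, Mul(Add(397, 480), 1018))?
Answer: Add(892786, Mul(26, Pow(2, Rational(1, 2)))) ≈ 8.9282e+5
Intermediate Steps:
H = Mul(26, Pow(2, Rational(1, 2))) (H = Pow(Add(752, 600), Rational(1, 2)) = Pow(1352, Rational(1, 2)) = Mul(26, Pow(2, Rational(1, 2))) ≈ 36.770)
Add(H, Mul(Add(397, 480), 1018)) = Add(Mul(26, Pow(2, Rational(1, 2))), Mul(Add(397, 480), 1018)) = Add(Mul(26, Pow(2, Rational(1, 2))), Mul(877, 1018)) = Add(Mul(26, Pow(2, Rational(1, 2))), 892786) = Add(892786, Mul(26, Pow(2, Rational(1, 2))))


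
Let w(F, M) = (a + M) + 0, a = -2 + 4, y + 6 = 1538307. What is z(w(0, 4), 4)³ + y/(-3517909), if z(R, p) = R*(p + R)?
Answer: 759866805699/3517909 ≈ 2.1600e+5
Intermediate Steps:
y = 1538301 (y = -6 + 1538307 = 1538301)
a = 2
w(F, M) = 2 + M (w(F, M) = (2 + M) + 0 = 2 + M)
z(R, p) = R*(R + p)
z(w(0, 4), 4)³ + y/(-3517909) = ((2 + 4)*((2 + 4) + 4))³ + 1538301/(-3517909) = (6*(6 + 4))³ + 1538301*(-1/3517909) = (6*10)³ - 1538301/3517909 = 60³ - 1538301/3517909 = 216000 - 1538301/3517909 = 759866805699/3517909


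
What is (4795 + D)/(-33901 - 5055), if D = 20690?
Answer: -25485/38956 ≈ -0.65420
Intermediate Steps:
(4795 + D)/(-33901 - 5055) = (4795 + 20690)/(-33901 - 5055) = 25485/(-38956) = 25485*(-1/38956) = -25485/38956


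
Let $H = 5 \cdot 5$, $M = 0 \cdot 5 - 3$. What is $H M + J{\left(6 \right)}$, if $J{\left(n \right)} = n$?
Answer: $-69$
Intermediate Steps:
$M = -3$ ($M = 0 - 3 = -3$)
$H = 25$
$H M + J{\left(6 \right)} = 25 \left(-3\right) + 6 = -75 + 6 = -69$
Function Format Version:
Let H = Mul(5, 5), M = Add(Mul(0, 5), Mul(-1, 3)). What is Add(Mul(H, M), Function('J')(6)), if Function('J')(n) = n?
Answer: -69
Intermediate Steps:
M = -3 (M = Add(0, -3) = -3)
H = 25
Add(Mul(H, M), Function('J')(6)) = Add(Mul(25, -3), 6) = Add(-75, 6) = -69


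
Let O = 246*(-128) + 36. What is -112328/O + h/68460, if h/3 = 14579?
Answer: 755465917/179433660 ≈ 4.2103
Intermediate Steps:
O = -31452 (O = -31488 + 36 = -31452)
h = 43737 (h = 3*14579 = 43737)
-112328/O + h/68460 = -112328/(-31452) + 43737/68460 = -112328*(-1/31452) + 43737*(1/68460) = 28082/7863 + 14579/22820 = 755465917/179433660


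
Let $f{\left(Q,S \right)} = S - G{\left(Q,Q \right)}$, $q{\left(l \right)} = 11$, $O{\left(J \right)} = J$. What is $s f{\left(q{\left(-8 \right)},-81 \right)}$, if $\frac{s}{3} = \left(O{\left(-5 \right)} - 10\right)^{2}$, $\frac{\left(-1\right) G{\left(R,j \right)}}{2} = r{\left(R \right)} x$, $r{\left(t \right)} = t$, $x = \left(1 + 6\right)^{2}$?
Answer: $672975$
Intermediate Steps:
$x = 49$ ($x = 7^{2} = 49$)
$G{\left(R,j \right)} = - 98 R$ ($G{\left(R,j \right)} = - 2 R 49 = - 2 \cdot 49 R = - 98 R$)
$f{\left(Q,S \right)} = S + 98 Q$ ($f{\left(Q,S \right)} = S - - 98 Q = S + 98 Q$)
$s = 675$ ($s = 3 \left(-5 - 10\right)^{2} = 3 \left(-15\right)^{2} = 3 \cdot 225 = 675$)
$s f{\left(q{\left(-8 \right)},-81 \right)} = 675 \left(-81 + 98 \cdot 11\right) = 675 \left(-81 + 1078\right) = 675 \cdot 997 = 672975$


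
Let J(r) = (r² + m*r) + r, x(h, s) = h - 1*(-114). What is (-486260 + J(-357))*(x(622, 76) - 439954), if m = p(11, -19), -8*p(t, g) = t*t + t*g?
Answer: 159477859710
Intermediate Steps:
p(t, g) = -t²/8 - g*t/8 (p(t, g) = -(t*t + t*g)/8 = -(t² + g*t)/8 = -t²/8 - g*t/8)
m = 11 (m = -⅛*11*(-19 + 11) = -⅛*11*(-8) = 11)
x(h, s) = 114 + h (x(h, s) = h + 114 = 114 + h)
J(r) = r² + 12*r (J(r) = (r² + 11*r) + r = r² + 12*r)
(-486260 + J(-357))*(x(622, 76) - 439954) = (-486260 - 357*(12 - 357))*((114 + 622) - 439954) = (-486260 - 357*(-345))*(736 - 439954) = (-486260 + 123165)*(-439218) = -363095*(-439218) = 159477859710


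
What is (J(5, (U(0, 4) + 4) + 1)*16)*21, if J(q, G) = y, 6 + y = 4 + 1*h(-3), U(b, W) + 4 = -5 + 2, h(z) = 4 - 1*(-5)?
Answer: 2352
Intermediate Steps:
h(z) = 9 (h(z) = 4 + 5 = 9)
U(b, W) = -7 (U(b, W) = -4 + (-5 + 2) = -4 - 3 = -7)
y = 7 (y = -6 + (4 + 1*9) = -6 + (4 + 9) = -6 + 13 = 7)
J(q, G) = 7
(J(5, (U(0, 4) + 4) + 1)*16)*21 = (7*16)*21 = 112*21 = 2352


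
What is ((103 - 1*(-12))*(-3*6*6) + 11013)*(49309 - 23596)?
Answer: -36178191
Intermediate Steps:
((103 - 1*(-12))*(-3*6*6) + 11013)*(49309 - 23596) = ((103 + 12)*(-18*6) + 11013)*25713 = (115*(-108) + 11013)*25713 = (-12420 + 11013)*25713 = -1407*25713 = -36178191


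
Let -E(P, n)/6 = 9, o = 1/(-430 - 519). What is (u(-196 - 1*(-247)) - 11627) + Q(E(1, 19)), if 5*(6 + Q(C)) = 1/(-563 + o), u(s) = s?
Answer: -30940619029/2671440 ≈ -11582.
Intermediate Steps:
o = -1/949 (o = 1/(-949) = -1/949 ≈ -0.0010537)
E(P, n) = -54 (E(P, n) = -6*9 = -54)
Q(C) = -16029589/2671440 (Q(C) = -6 + 1/(5*(-563 - 1/949)) = -6 + 1/(5*(-534288/949)) = -6 + (1/5)*(-949/534288) = -6 - 949/2671440 = -16029589/2671440)
(u(-196 - 1*(-247)) - 11627) + Q(E(1, 19)) = ((-196 - 1*(-247)) - 11627) - 16029589/2671440 = ((-196 + 247) - 11627) - 16029589/2671440 = (51 - 11627) - 16029589/2671440 = -11576 - 16029589/2671440 = -30940619029/2671440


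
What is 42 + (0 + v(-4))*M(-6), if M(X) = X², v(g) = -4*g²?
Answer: -2262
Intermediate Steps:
42 + (0 + v(-4))*M(-6) = 42 + (0 - 4*(-4)²)*(-6)² = 42 + (0 - 4*16)*36 = 42 + (0 - 64)*36 = 42 - 64*36 = 42 - 2304 = -2262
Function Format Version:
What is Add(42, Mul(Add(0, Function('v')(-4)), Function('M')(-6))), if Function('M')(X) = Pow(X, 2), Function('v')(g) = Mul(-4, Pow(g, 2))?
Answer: -2262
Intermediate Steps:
Add(42, Mul(Add(0, Function('v')(-4)), Function('M')(-6))) = Add(42, Mul(Add(0, Mul(-4, Pow(-4, 2))), Pow(-6, 2))) = Add(42, Mul(Add(0, Mul(-4, 16)), 36)) = Add(42, Mul(Add(0, -64), 36)) = Add(42, Mul(-64, 36)) = Add(42, -2304) = -2262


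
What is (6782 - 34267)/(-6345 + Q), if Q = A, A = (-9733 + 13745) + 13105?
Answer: -27485/10772 ≈ -2.5515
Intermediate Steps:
A = 17117 (A = 4012 + 13105 = 17117)
Q = 17117
(6782 - 34267)/(-6345 + Q) = (6782 - 34267)/(-6345 + 17117) = -27485/10772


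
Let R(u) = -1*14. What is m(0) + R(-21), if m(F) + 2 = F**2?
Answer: -16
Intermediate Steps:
R(u) = -14
m(F) = -2 + F**2
m(0) + R(-21) = (-2 + 0**2) - 14 = (-2 + 0) - 14 = -2 - 14 = -16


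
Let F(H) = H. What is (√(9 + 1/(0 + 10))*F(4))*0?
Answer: 0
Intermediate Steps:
(√(9 + 1/(0 + 10))*F(4))*0 = (√(9 + 1/(0 + 10))*4)*0 = (√(9 + 1/10)*4)*0 = (√(9 + ⅒)*4)*0 = (√(91/10)*4)*0 = ((√910/10)*4)*0 = (2*√910/5)*0 = 0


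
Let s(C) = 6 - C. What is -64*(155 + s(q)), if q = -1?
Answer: -10368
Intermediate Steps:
-64*(155 + s(q)) = -64*(155 + (6 - 1*(-1))) = -64*(155 + (6 + 1)) = -64*(155 + 7) = -64*162 = -10368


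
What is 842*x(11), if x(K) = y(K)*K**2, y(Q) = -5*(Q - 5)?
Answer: -3056460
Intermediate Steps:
y(Q) = 25 - 5*Q (y(Q) = -5*(-5 + Q) = 25 - 5*Q)
x(K) = K**2*(25 - 5*K) (x(K) = (25 - 5*K)*K**2 = K**2*(25 - 5*K))
842*x(11) = 842*(5*11**2*(5 - 1*11)) = 842*(5*121*(5 - 11)) = 842*(5*121*(-6)) = 842*(-3630) = -3056460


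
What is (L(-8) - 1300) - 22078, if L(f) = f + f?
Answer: -23394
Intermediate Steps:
L(f) = 2*f
(L(-8) - 1300) - 22078 = (2*(-8) - 1300) - 22078 = (-16 - 1300) - 22078 = -1316 - 22078 = -23394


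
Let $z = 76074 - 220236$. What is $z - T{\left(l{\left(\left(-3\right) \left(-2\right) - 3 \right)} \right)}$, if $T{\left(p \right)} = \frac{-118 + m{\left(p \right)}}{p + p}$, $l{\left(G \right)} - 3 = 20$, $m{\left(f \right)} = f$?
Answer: $- \frac{6631357}{46} \approx -1.4416 \cdot 10^{5}$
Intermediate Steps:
$l{\left(G \right)} = 23$ ($l{\left(G \right)} = 3 + 20 = 23$)
$T{\left(p \right)} = \frac{-118 + p}{2 p}$ ($T{\left(p \right)} = \frac{-118 + p}{p + p} = \frac{-118 + p}{2 p}$)
$z = -144162$ ($z = 76074 - 220236 = -144162$)
$z - T{\left(l{\left(\left(-3\right) \left(-2\right) - 3 \right)} \right)} = -144162 - \frac{-118 + 23}{2 \cdot 23} = -144162 - \frac{1}{2} \cdot \frac{1}{23} \left(-95\right) = -144162 - - \frac{95}{46} = -144162 + \frac{95}{46} = - \frac{6631357}{46}$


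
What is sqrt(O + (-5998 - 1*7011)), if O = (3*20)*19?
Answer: I*sqrt(11869) ≈ 108.94*I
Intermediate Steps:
O = 1140 (O = 60*19 = 1140)
sqrt(O + (-5998 - 1*7011)) = sqrt(1140 + (-5998 - 1*7011)) = sqrt(1140 + (-5998 - 7011)) = sqrt(1140 - 13009) = sqrt(-11869) = I*sqrt(11869)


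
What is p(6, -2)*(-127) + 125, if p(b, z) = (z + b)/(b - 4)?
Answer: -129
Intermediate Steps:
p(b, z) = (b + z)/(-4 + b)
p(6, -2)*(-127) + 125 = ((6 - 2)/(-4 + 6))*(-127) + 125 = (4/2)*(-127) + 125 = ((½)*4)*(-127) + 125 = 2*(-127) + 125 = -254 + 125 = -129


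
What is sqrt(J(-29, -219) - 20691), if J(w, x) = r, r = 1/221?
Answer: I*sqrt(1010568910)/221 ≈ 143.84*I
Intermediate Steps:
r = 1/221 ≈ 0.0045249
J(w, x) = 1/221
sqrt(J(-29, -219) - 20691) = sqrt(1/221 - 20691) = sqrt(-4572710/221) = I*sqrt(1010568910)/221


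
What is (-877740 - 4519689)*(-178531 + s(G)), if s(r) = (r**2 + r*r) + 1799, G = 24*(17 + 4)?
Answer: -1788168227700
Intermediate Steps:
G = 504 (G = 24*21 = 504)
s(r) = 1799 + 2*r**2 (s(r) = (r**2 + r**2) + 1799 = 2*r**2 + 1799 = 1799 + 2*r**2)
(-877740 - 4519689)*(-178531 + s(G)) = (-877740 - 4519689)*(-178531 + (1799 + 2*504**2)) = -5397429*(-178531 + (1799 + 2*254016)) = -5397429*(-178531 + (1799 + 508032)) = -5397429*(-178531 + 509831) = -5397429*331300 = -1788168227700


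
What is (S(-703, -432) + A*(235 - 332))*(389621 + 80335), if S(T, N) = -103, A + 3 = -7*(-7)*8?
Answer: -17781255216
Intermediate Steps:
A = 389 (A = -3 - 7*(-7)*8 = -3 + 49*8 = -3 + 392 = 389)
(S(-703, -432) + A*(235 - 332))*(389621 + 80335) = (-103 + 389*(235 - 332))*(389621 + 80335) = (-103 + 389*(-97))*469956 = (-103 - 37733)*469956 = -37836*469956 = -17781255216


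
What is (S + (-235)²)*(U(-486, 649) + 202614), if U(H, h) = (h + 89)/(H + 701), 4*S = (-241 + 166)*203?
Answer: 447988409745/43 ≈ 1.0418e+10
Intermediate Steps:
S = -15225/4 (S = ((-241 + 166)*203)/4 = (-75*203)/4 = (¼)*(-15225) = -15225/4 ≈ -3806.3)
U(H, h) = (89 + h)/(701 + H)
(S + (-235)²)*(U(-486, 649) + 202614) = (-15225/4 + (-235)²)*((89 + 649)/(701 - 486) + 202614) = (-15225/4 + 55225)*(738/215 + 202614) = 205675*((1/215)*738 + 202614)/4 = 205675*(738/215 + 202614)/4 = (205675/4)*(43562748/215) = 447988409745/43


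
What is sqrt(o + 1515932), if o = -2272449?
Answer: I*sqrt(756517) ≈ 869.78*I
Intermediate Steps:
sqrt(o + 1515932) = sqrt(-2272449 + 1515932) = sqrt(-756517) = I*sqrt(756517)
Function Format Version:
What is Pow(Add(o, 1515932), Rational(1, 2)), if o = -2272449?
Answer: Mul(I, Pow(756517, Rational(1, 2))) ≈ Mul(869.78, I)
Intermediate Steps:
Pow(Add(o, 1515932), Rational(1, 2)) = Pow(Add(-2272449, 1515932), Rational(1, 2)) = Pow(-756517, Rational(1, 2)) = Mul(I, Pow(756517, Rational(1, 2)))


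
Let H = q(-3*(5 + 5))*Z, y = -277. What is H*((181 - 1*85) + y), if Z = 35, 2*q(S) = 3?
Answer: -19005/2 ≈ -9502.5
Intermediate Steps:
q(S) = 3/2 (q(S) = (½)*3 = 3/2)
H = 105/2 (H = (3/2)*35 = 105/2 ≈ 52.500)
H*((181 - 1*85) + y) = 105*((181 - 1*85) - 277)/2 = 105*((181 - 85) - 277)/2 = 105*(96 - 277)/2 = (105/2)*(-181) = -19005/2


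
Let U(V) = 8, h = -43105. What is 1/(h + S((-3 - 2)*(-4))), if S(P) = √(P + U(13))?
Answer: -43105/1858040997 - 2*√7/1858040997 ≈ -2.3202e-5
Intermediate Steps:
S(P) = √(8 + P) (S(P) = √(P + 8) = √(8 + P))
1/(h + S((-3 - 2)*(-4))) = 1/(-43105 + √(8 + (-3 - 2)*(-4))) = 1/(-43105 + √(8 - 5*(-4))) = 1/(-43105 + √(8 + 20)) = 1/(-43105 + √28) = 1/(-43105 + 2*√7)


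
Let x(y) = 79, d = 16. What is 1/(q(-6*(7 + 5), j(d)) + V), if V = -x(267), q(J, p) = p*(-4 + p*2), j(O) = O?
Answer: 1/369 ≈ 0.0027100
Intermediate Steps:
q(J, p) = p*(-4 + 2*p)
V = -79 (V = -1*79 = -79)
1/(q(-6*(7 + 5), j(d)) + V) = 1/(2*16*(-2 + 16) - 79) = 1/(2*16*14 - 79) = 1/(448 - 79) = 1/369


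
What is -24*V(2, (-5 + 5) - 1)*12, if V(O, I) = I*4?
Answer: 1152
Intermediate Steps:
V(O, I) = 4*I
-24*V(2, (-5 + 5) - 1)*12 = -96*((-5 + 5) - 1)*12 = -96*(0 - 1)*12 = -96*(-1)*12 = -24*(-4)*12 = 96*12 = 1152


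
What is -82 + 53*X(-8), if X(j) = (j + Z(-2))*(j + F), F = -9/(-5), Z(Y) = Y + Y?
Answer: 19306/5 ≈ 3861.2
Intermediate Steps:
Z(Y) = 2*Y
F = 9/5 (F = -9*(-⅕) = 9/5 ≈ 1.8000)
X(j) = (-4 + j)*(9/5 + j) (X(j) = (j + 2*(-2))*(j + 9/5) = (j - 4)*(9/5 + j) = (-4 + j)*(9/5 + j))
-82 + 53*X(-8) = -82 + 53*(-36/5 + (-8)² - 11/5*(-8)) = -82 + 53*(-36/5 + 64 + 88/5) = -82 + 53*(372/5) = -82 + 19716/5 = 19306/5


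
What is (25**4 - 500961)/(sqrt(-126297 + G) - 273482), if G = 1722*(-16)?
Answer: 30174909952/74792558173 + 110336*I*sqrt(153849)/74792558173 ≈ 0.40345 + 0.00057864*I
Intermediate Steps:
G = -27552
(25**4 - 500961)/(sqrt(-126297 + G) - 273482) = (25**4 - 500961)/(sqrt(-126297 - 27552) - 273482) = (390625 - 500961)/(sqrt(-153849) - 273482) = -110336/(I*sqrt(153849) - 273482) = -110336/(-273482 + I*sqrt(153849))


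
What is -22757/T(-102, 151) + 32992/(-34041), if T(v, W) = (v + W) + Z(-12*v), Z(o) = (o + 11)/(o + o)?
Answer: -1900392900080/4125326667 ≈ -460.67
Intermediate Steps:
Z(o) = (11 + o)/(2*o) (Z(o) = (11 + o)/((2*o)) = (11 + o)*(1/(2*o)) = (11 + o)/(2*o))
T(v, W) = W + v - (11 - 12*v)/(24*v) (T(v, W) = (v + W) + (11 - 12*v)/(2*((-12*v))) = (W + v) + (-1/(12*v))*(11 - 12*v)/2 = (W + v) - (11 - 12*v)/(24*v) = W + v - (11 - 12*v)/(24*v))
-22757/T(-102, 151) + 32992/(-34041) = -22757/(½ + 151 - 102 - 11/24/(-102)) + 32992/(-34041) = -22757/(½ + 151 - 102 - 11/24*(-1/102)) + 32992*(-1/34041) = -22757/(½ + 151 - 102 + 11/2448) - 32992/34041 = -22757/121187/2448 - 32992/34041 = -22757*2448/121187 - 32992/34041 = -55709136/121187 - 32992/34041 = -1900392900080/4125326667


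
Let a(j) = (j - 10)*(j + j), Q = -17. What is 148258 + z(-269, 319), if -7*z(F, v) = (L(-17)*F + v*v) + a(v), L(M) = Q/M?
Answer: 105596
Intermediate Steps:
a(j) = 2*j*(-10 + j) (a(j) = (-10 + j)*(2*j) = 2*j*(-10 + j))
L(M) = -17/M
z(F, v) = -F/7 - v²/7 - 2*v*(-10 + v)/7 (z(F, v) = -(((-17/(-17))*F + v*v) + 2*v*(-10 + v))/7 = -(((-17*(-1/17))*F + v²) + 2*v*(-10 + v))/7 = -((1*F + v²) + 2*v*(-10 + v))/7 = -((F + v²) + 2*v*(-10 + v))/7 = -(F + v² + 2*v*(-10 + v))/7 = -F/7 - v²/7 - 2*v*(-10 + v)/7)
148258 + z(-269, 319) = 148258 + (-3/7*319² - ⅐*(-269) + (20/7)*319) = 148258 + (-3/7*101761 + 269/7 + 6380/7) = 148258 + (-305283/7 + 269/7 + 6380/7) = 148258 - 42662 = 105596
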